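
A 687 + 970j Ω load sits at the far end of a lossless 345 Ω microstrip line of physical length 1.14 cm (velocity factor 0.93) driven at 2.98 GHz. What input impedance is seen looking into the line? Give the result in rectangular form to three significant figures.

Z_in ≈ 202 − j539 Ω

λ = v/f = 0.93·c / 2.98 GHz = 0.0936 m
βl = 2π·l/λ = 2π × 0.122 = 43.8°
tan(βl) = tan(43.8°) = 0.96
Z_in = Z_0·(Z_L + jZ_0·tanβl)/(Z_0 + jZ_L·tanβl)
     = 345·(687 + j1300)/(-586 + j660)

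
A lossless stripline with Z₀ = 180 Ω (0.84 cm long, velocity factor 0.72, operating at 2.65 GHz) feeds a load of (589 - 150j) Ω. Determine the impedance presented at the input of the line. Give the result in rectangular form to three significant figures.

λ = v/f = 0.72·c / 2.65 GHz = 0.0815 m
βl = 2π·l/λ = 2π × 0.103 = 37.1°
tan(βl) = tan(37.1°) = 0.756
Z_in = Z_0·(Z_L + jZ_0·tanβl)/(Z_0 + jZ_L·tanβl)
     = 180·(589 − j13.9)/(293 + j445)

Z_in ≈ 105 − j169 Ω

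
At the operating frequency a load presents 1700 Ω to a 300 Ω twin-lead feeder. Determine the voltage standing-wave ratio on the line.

VSWR ≈ 5.67

Γ = (1700 − 300)/(1700 + 300) = 0.7
VSWR = (1 + 0.7)/(1 − 0.7)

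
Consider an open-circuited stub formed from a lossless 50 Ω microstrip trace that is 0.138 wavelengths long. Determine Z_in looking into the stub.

βl = 2π × 0.138 = 49.7°
tan(βl) = 1.18
For an open-circuited stub, Z_in = −jZ_0·cot(βl) = −jZ_0/tan(βl)

Z_in ≈ −j42.4 Ω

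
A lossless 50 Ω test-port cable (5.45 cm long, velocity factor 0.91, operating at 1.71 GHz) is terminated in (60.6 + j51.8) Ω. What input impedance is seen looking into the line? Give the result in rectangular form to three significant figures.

Z_in ≈ 20 + j4.59 Ω

λ = v/f = 0.91·c / 1.71 GHz = 0.16 m
βl = 2π·l/λ = 2π × 0.341 = 123°
tan(βl) = tan(123°) = -1.55
Z_in = Z_0·(Z_L + jZ_0·tanβl)/(Z_0 + jZ_L·tanβl)
     = 50·(60.6 − j25.5)/(130 − j93.7)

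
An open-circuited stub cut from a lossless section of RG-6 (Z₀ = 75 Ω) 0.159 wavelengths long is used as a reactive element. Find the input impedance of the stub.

βl = 2π × 0.159 = 57.2°
tan(βl) = 1.55
For an open-circuited stub, Z_in = −jZ_0·cot(βl) = −jZ_0/tan(βl)

Z_in ≈ −j48.3 Ω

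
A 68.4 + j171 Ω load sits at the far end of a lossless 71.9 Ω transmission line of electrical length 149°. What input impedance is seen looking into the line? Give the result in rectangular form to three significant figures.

Z_in ≈ 15 + j56.1 Ω

tan(βl) = tan(149°) = -0.601
Z_in = Z_0·(Z_L + jZ_0·tanβl)/(Z_0 + jZ_L·tanβl)
     = 71.9·(68.4 + j128)/(175 − j41.1)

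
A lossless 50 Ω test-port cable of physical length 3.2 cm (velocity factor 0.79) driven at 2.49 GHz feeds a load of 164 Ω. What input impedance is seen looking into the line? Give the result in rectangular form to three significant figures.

λ = v/f = 0.79·c / 2.49 GHz = 0.0952 m
βl = 2π·l/λ = 2π × 0.336 = 121°
tan(βl) = tan(121°) = -1.66
Z_in = Z_0·(Z_L + jZ_0·tanβl)/(Z_0 + jZ_L·tanβl)
     = 50·(164 − j83.1)/(50 − j273)

Z_in ≈ 20.1 + j26.4 Ω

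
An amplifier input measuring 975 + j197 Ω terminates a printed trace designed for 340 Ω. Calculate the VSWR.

VSWR ≈ 3

Γ = (Z_L − Z_0)/(Z_L + Z_0) = (635 + j197)/(1315 + j197)
|Γ| = 665/1330 = 0.5
VSWR = (1 + |Γ|)/(1 − |Γ|) = 1.5/0.5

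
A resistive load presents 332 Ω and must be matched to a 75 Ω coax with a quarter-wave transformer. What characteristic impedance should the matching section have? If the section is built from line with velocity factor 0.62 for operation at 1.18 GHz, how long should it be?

Z_qwt ≈ 158 Ω; length ≈ 3.94 cm

Z_qwt = √(Z_0·R_L) = √(75 × 332) = √24900
λ = 0.62·c/f = 0.158 m, so l = λ/4 = 0.0394 m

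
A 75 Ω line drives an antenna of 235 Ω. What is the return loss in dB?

Γ = (235 − 75)/(235 + 75) = 0.516
RL = −20·log₁₀|Γ| = −20·log₁₀(0.516)

RL ≈ 5.74 dB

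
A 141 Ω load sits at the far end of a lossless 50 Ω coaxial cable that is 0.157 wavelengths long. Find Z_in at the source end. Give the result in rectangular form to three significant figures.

Z_in ≈ 24.2 − j27.4 Ω

βl = 2π × 0.157 = 56.5°
tan(βl) = tan(56.5°) = 1.51
Z_in = Z_0·(Z_L + jZ_0·tanβl)/(Z_0 + jZ_L·tanβl)
     = 50·(141 + j75.6)/(50 + j213)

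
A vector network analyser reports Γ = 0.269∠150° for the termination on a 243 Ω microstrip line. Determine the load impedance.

Z_L ≈ 147 + j42.5 Ω

Z_L = Z_0·(1 + Γ)/(1 − Γ) = 243·(0.767 + j0.134)/(1.23 − j0.134)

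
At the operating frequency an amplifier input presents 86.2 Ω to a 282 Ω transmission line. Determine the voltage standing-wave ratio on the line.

For a purely resistive load, VSWR = R_L/Z_0 or Z_0/R_L (whichever > 1) = 282/86.2

VSWR ≈ 3.27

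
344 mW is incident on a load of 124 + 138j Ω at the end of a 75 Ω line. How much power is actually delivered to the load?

|Γ| = |(49 + j138)/(199 + j138)| = 0.605
|Γ|² = 0.366
P_refl = |Γ|²·P_inc = 126 mW, P_del = (1 − |Γ|²)·P_inc = 218 mW

P_delivered ≈ 218 mW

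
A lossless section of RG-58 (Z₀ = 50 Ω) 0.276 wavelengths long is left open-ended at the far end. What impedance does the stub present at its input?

βl = 2π × 0.276 = 99.4°
tan(βl) = -6.07
For an open-ended stub, Z_in = −jZ_0·cot(βl) = −jZ_0/tan(βl)

Z_in ≈ +j8.24 Ω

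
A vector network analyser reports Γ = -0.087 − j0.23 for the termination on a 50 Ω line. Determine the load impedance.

Z_L = Z_0·(1 + Γ)/(1 − Γ) = 50·(0.913 − j0.23)/(1.09 + j0.23)

Z_L ≈ 38.1 − j18.6 Ω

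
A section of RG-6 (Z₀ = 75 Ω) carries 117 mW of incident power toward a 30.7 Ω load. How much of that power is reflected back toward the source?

Γ = (30.7 − 75)/(30.7 + 75) = -0.419
|Γ|² = 0.176
P_refl = |Γ|²·P_inc = 20.6 mW, P_del = (1 − |Γ|²)·P_inc = 96.4 mW

P_reflected ≈ 20.6 mW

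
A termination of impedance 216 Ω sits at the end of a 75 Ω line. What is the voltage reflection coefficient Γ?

Γ = 0.485

Γ = (Z_L − Z_0)/(Z_L + Z_0) = (216 − 75)/(216 + 75) = 141/291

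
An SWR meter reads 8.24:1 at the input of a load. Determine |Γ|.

|Γ| ≈ 0.784

|Γ| = (S − 1)/(S + 1) = (8.24 − 1)/(8.24 + 1) = 7.24/9.24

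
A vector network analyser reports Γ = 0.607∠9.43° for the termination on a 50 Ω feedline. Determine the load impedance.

Z_L ≈ 185 + j58.2 Ω

Z_L = Z_0·(1 + Γ)/(1 − Γ) = 50·(1.6 + j0.0995)/(0.401 − j0.0995)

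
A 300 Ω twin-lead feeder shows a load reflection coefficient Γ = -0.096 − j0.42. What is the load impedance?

Z_L ≈ 177 − j183 Ω

Z_L = Z_0·(1 + Γ)/(1 − Γ) = 300·(0.904 − j0.42)/(1.1 + j0.42)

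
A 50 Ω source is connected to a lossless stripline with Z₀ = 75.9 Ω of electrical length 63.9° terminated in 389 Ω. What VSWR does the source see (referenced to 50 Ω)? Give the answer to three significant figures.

VSWR ≈ 4.26

tan(βl) = 2.04
Z_in = Z_0·(Z_L + jZ_0·tanβl)/(Z_0 + jZ_L·tanβl) = 18.2 − j35.4 Ω
Γ_s = (Z_in − Z_s)/(Z_in + Z_s) = (-31.8 − j35.4)/(68.2 − j35.4), |Γ_s| = 0.62
VSWR = (1 + |Γ_s|)/(1 − |Γ_s|)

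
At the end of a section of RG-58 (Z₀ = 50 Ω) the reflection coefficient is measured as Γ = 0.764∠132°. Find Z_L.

Z_L ≈ 7.99 + j21.8 Ω

Z_L = Z_0·(1 + Γ)/(1 − Γ) = 50·(0.489 + j0.568)/(1.51 − j0.568)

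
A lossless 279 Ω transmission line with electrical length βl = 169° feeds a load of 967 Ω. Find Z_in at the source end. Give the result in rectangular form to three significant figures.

Z_in ≈ 690 + j411 Ω

tan(βl) = tan(169°) = -0.194
Z_in = Z_0·(Z_L + jZ_0·tanβl)/(Z_0 + jZ_L·tanβl)
     = 279·(967 − j54.2)/(279 − j188)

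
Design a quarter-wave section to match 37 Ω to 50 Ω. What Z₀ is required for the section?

Z_qwt = √(Z_0·R_L) = √(50 × 37) = √1850

Z_qwt ≈ 43 Ω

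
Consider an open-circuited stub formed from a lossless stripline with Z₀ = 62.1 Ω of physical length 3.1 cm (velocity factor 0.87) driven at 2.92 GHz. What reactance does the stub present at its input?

λ = v/f = 0.87·c / 2.92 GHz = 0.0894 m
βl = 2π·l/λ = 2π × 0.347 = 125°
tan(βl) = -1.44
For an open-circuited stub, Z_in = −jZ_0·cot(βl) = −jZ_0/tan(βl)

X_in ≈ 43.2 Ω (inductive)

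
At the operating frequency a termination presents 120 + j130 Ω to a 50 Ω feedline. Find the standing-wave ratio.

Γ = (Z_L − Z_0)/(Z_L + Z_0) = (70 + j130)/(170 + j130)
|Γ| = 148/214 = 0.69
VSWR = (1 + |Γ|)/(1 − |Γ|) = 1.69/0.31

VSWR ≈ 5.45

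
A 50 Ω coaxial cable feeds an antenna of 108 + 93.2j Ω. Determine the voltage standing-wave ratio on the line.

VSWR ≈ 3.98

Γ = (Z_L − Z_0)/(Z_L + Z_0) = (58 + j93.2)/(158 + j93.2)
|Γ| = 110/183 = 0.598
VSWR = (1 + |Γ|)/(1 − |Γ|) = 1.6/0.402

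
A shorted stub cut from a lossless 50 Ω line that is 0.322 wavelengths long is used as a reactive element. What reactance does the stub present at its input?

βl = 2π × 0.322 = 116°
tan(βl) = -2.06
For a shorted stub, Z_in = jZ_0·tan(βl)

X_in ≈ -103 Ω (capacitive)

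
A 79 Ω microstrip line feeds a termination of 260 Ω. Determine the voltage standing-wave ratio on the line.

VSWR ≈ 3.29

Γ = (260 − 79)/(260 + 79) = 0.534
VSWR = (1 + 0.534)/(1 − 0.534)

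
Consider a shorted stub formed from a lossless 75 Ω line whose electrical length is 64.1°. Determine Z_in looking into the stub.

Z_in ≈ +j154 Ω

tan(βl) = 2.06
For a shorted stub, Z_in = jZ_0·tan(βl)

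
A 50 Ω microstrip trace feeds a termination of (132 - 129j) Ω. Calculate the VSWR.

VSWR ≈ 5.35

Γ = (Z_L − Z_0)/(Z_L + Z_0) = (82 − j129)/(182 − j129)
|Γ| = 153/223 = 0.685
VSWR = (1 + |Γ|)/(1 − |Γ|) = 1.69/0.315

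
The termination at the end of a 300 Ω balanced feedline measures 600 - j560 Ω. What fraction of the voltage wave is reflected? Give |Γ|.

|Γ| ≈ 0.599

Γ = (Z_L − Z_0)/(Z_L + Z_0) = (300 − j560)/(900 − j560)
|Γ| = 635/1060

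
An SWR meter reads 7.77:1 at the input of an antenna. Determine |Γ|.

|Γ| = (S − 1)/(S + 1) = (7.77 − 1)/(7.77 + 1) = 6.77/8.77

|Γ| ≈ 0.772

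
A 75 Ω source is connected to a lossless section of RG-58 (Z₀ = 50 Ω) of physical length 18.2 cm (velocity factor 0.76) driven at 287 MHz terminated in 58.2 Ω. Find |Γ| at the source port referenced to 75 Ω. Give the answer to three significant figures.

λ = v/f = 0.76·c / 287 MHz = 0.794 m
βl = 2π·l/λ = 2π × 0.229 = 82.5°
tan(βl) = 7.57
Z_in = Z_0·(Z_L + jZ_0·tanβl)/(Z_0 + jZ_L·tanβl) = 43.1 − j1.71 Ω
Γ_s = (Z_in − Z_s)/(Z_in + Z_s) = (-31.9 − j1.71)/(118 − j1.71), |Γ_s| = 0.27

|Γ| ≈ 0.27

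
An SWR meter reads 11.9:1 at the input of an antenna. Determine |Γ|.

|Γ| ≈ 0.845

|Γ| = (S − 1)/(S + 1) = (11.9 − 1)/(11.9 + 1) = 10.9/12.9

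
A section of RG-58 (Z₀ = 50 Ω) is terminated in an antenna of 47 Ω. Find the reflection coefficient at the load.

Γ = -0.0309

Γ = (Z_L − Z_0)/(Z_L + Z_0) = (47 − 50)/(47 + 50) = -3/97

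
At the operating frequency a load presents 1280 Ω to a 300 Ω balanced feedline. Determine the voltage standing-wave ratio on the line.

VSWR ≈ 4.27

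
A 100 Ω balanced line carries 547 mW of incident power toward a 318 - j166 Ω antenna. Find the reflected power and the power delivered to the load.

P_reflected ≈ 203 mW; P_delivered ≈ 344 mW

|Γ| = |(218 − j166)/(418 − j166)| = 0.609
|Γ|² = 0.371
P_refl = |Γ|²·P_inc = 203 mW, P_del = (1 − |Γ|²)·P_inc = 344 mW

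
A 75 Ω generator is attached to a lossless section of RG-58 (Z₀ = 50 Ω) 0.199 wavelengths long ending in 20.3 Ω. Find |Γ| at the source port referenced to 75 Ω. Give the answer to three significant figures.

βl = 2π × 0.199 = 71.6°
tan(βl) = 3.01
Z_in = Z_0·(Z_L + jZ_0·tanβl)/(Z_0 + jZ_L·tanβl) = 82 + j50.4 Ω
Γ_s = (Z_in − Z_s)/(Z_in + Z_s) = (6.95 + j50.4)/(157 + j50.4), |Γ_s| = 0.309

|Γ| ≈ 0.309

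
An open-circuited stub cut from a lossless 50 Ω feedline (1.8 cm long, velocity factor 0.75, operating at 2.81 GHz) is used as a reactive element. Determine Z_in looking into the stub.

Z_in ≈ −j7.98 Ω

λ = v/f = 0.75·c / 2.81 GHz = 0.0801 m
βl = 2π·l/λ = 2π × 0.225 = 80.9°
tan(βl) = 6.26
For an open-circuited stub, Z_in = −jZ_0·cot(βl) = −jZ_0/tan(βl)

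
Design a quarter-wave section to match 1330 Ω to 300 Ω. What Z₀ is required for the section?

Z_qwt = √(Z_0·R_L) = √(300 × 1330) = √399000

Z_qwt ≈ 632 Ω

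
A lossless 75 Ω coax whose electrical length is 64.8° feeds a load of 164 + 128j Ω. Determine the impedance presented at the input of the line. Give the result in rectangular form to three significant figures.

tan(βl) = tan(64.8°) = 2.13
Z_in = Z_0·(Z_L + jZ_0·tanβl)/(Z_0 + jZ_L·tanβl)
     = 75·(164 + j287)/(-197 + j349)

Z_in ≈ 31.7 − j53.2 Ω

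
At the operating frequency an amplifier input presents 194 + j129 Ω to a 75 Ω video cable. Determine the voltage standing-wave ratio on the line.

VSWR ≈ 3.86

Γ = (Z_L − Z_0)/(Z_L + Z_0) = (119 + j129)/(269 + j129)
|Γ| = 176/298 = 0.588
VSWR = (1 + |Γ|)/(1 − |Γ|) = 1.59/0.412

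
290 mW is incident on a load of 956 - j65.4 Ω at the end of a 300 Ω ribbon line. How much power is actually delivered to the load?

P_delivered ≈ 210 mW

|Γ| = |(656 − j65.4)/(1256 − j65.4)| = 0.524
|Γ|² = 0.275
P_refl = |Γ|²·P_inc = 79.7 mW, P_del = (1 − |Γ|²)·P_inc = 210 mW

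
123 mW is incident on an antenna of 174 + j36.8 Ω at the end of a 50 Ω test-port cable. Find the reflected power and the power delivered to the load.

|Γ| = |(124 + j36.8)/(224 + j36.8)| = 0.57
|Γ|² = 0.325
P_refl = |Γ|²·P_inc = 39.9 mW, P_del = (1 − |Γ|²)·P_inc = 83.1 mW

P_reflected ≈ 39.9 mW; P_delivered ≈ 83.1 mW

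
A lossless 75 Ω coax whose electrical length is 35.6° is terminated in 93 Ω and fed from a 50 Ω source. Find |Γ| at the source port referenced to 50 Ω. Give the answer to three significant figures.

tan(βl) = 0.716
Z_in = Z_0·(Z_L + jZ_0·tanβl)/(Z_0 + jZ_L·tanβl) = 78.7 − j16.1 Ω
Γ_s = (Z_in − Z_s)/(Z_in + Z_s) = (28.7 − j16.1)/(129 − j16.1), |Γ_s| = 0.254

|Γ| ≈ 0.254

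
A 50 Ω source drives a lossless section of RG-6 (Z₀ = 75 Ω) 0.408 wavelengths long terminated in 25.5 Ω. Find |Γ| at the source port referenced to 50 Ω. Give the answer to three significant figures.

βl = 2π × 0.408 = 147°
tan(βl) = -0.652
Z_in = Z_0·(Z_L + jZ_0·tanβl)/(Z_0 + jZ_L·tanβl) = 34.6 − j41.2 Ω
Γ_s = (Z_in − Z_s)/(Z_in + Z_s) = (-15.4 − j41.2)/(84.6 − j41.2), |Γ_s| = 0.467

|Γ| ≈ 0.467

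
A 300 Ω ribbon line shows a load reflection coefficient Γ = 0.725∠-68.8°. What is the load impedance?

Z_L = Z_0·(1 + Γ)/(1 − Γ) = 300·(1.26 − j0.676)/(0.738 + j0.676)

Z_L ≈ 142 − j405 Ω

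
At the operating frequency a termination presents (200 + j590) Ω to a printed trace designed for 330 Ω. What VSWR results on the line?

VSWR ≈ 7.4

Γ = (Z_L − Z_0)/(Z_L + Z_0) = (-130 + j590)/(530 + j590)
|Γ| = 604/793 = 0.762
VSWR = (1 + |Γ|)/(1 − |Γ|) = 1.76/0.238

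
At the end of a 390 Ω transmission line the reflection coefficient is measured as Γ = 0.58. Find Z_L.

Z_L ≈ 1470 Ω

Z_L = Z_0·(1 + Γ)/(1 − Γ) = 390·(1.58)/(0.42)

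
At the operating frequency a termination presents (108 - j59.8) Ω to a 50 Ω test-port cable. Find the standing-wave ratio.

Γ = (Z_L − Z_0)/(Z_L + Z_0) = (58 − j59.8)/(158 − j59.8)
|Γ| = 83.3/169 = 0.493
VSWR = (1 + |Γ|)/(1 − |Γ|) = 1.49/0.507

VSWR ≈ 2.95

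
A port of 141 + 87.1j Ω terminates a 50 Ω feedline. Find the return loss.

RL ≈ 4.44 dB

Γ = (91 + j87.1)/(191 + j87.1), |Γ| = 0.6
RL = −20·log₁₀|Γ| = −20·log₁₀(0.6)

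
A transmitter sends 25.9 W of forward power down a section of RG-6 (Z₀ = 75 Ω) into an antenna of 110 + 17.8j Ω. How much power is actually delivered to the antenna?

|Γ| = |(35 + j17.8)/(185 + j17.8)| = 0.211
|Γ|² = 0.0446
P_refl = |Γ|²·P_inc = 1.16 W, P_del = (1 − |Γ|²)·P_inc = 24.7 W

P_delivered ≈ 24.7 W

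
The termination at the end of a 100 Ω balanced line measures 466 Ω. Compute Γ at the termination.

Γ = (Z_L − Z_0)/(Z_L + Z_0) = (466 − 100)/(466 + 100) = 366/566

Γ = 0.647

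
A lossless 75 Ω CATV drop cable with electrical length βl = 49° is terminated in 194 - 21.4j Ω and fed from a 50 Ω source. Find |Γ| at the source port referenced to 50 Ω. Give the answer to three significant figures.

|Γ| ≈ 0.453

tan(βl) = 1.15
Z_in = Z_0·(Z_L + jZ_0·tanβl)/(Z_0 + jZ_L·tanβl) = 42.4 − j46.2 Ω
Γ_s = (Z_in − Z_s)/(Z_in + Z_s) = (-7.55 − j46.2)/(92.4 − j46.2), |Γ_s| = 0.453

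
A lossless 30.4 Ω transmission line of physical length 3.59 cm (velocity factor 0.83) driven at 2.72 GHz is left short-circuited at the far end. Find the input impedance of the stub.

Z_in ≈ −j24.5 Ω

λ = v/f = 0.83·c / 2.72 GHz = 0.0915 m
βl = 2π·l/λ = 2π × 0.392 = 141°
tan(βl) = -0.805
For a short-circuited stub, Z_in = jZ_0·tan(βl)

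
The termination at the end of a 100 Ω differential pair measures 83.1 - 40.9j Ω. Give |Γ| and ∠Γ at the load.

Γ ≈ 0.236 ∠ -99.9°

Γ = (Z_L − Z_0)/(Z_L + Z_0) = (-16.9 − j40.9)/(183.1 − j40.9)
|Γ| = 44.3/188 = 0.236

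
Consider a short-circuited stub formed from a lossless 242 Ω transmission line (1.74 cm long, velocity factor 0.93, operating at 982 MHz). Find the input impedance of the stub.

λ = v/f = 0.93·c / 982 MHz = 0.284 m
βl = 2π·l/λ = 2π × 0.0612 = 22°
tan(βl) = 0.405
For a short-circuited stub, Z_in = jZ_0·tan(βl)

Z_in ≈ +j98 Ω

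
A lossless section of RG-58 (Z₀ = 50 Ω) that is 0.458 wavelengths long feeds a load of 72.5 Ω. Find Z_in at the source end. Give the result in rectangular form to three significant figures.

Z_in ≈ 67.4 + j12.9 Ω

βl = 2π × 0.458 = 165°
tan(βl) = tan(165°) = -0.27
Z_in = Z_0·(Z_L + jZ_0·tanβl)/(Z_0 + jZ_L·tanβl)
     = 50·(72.5 − j13.5)/(50 − j19.6)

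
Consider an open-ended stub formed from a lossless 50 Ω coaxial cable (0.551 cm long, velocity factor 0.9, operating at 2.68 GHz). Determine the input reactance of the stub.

λ = v/f = 0.9·c / 2.68 GHz = 0.101 m
βl = 2π·l/λ = 2π × 0.0547 = 19.7°
tan(βl) = 0.358
For an open-ended stub, Z_in = −jZ_0·cot(βl) = −jZ_0/tan(βl)

X_in ≈ -140 Ω (capacitive)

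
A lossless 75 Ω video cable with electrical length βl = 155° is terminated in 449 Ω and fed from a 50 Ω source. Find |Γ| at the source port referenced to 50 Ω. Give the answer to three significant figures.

tan(βl) = -0.466
Z_in = Z_0·(Z_L + jZ_0·tanβl)/(Z_0 + jZ_L·tanβl) = 62.2 + j139 Ω
Γ_s = (Z_in − Z_s)/(Z_in + Z_s) = (12.2 + j139)/(112 + j139), |Γ_s| = 0.78

|Γ| ≈ 0.78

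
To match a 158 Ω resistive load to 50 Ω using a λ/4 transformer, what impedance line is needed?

Z_qwt ≈ 88.9 Ω

Z_qwt = √(Z_0·R_L) = √(50 × 158) = √7900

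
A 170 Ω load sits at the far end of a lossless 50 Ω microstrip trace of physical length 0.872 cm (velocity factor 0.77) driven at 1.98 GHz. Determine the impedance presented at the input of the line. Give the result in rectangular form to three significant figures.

Z_in ≈ 53.8 − j67.4 Ω

λ = v/f = 0.77·c / 1.98 GHz = 0.117 m
βl = 2π·l/λ = 2π × 0.0747 = 26.9°
tan(βl) = tan(26.9°) = 0.507
Z_in = Z_0·(Z_L + jZ_0·tanβl)/(Z_0 + jZ_L·tanβl)
     = 50·(170 + j25.4)/(50 + j86.3)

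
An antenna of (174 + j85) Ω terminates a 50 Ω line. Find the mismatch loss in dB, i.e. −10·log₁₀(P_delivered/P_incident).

mismatch loss ≈ 2.17 dB

Γ = (124 + j85)/(224 + j85), |Γ| = 0.627
|Γ|² = 0.394, so P_del/P_inc = 1 − |Γ|² = 0.606
ML = −10·log₁₀(1 − |Γ|²)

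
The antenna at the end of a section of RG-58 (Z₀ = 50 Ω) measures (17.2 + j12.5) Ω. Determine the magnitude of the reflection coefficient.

|Γ| ≈ 0.514

Γ = (Z_L − Z_0)/(Z_L + Z_0) = (-32.8 + j12.5)/(67.2 + j12.5)
|Γ| = 35.1/68.4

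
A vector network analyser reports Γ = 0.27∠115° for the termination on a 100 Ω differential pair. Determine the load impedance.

Z_L ≈ 71.3 + j37.6 Ω

Z_L = Z_0·(1 + Γ)/(1 − Γ) = 100·(0.886 + j0.245)/(1.11 − j0.245)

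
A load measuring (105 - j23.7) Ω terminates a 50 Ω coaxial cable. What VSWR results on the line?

Γ = (Z_L − Z_0)/(Z_L + Z_0) = (55 − j23.7)/(155 − j23.7)
|Γ| = 59.9/157 = 0.382
VSWR = (1 + |Γ|)/(1 − |Γ|) = 1.38/0.618

VSWR ≈ 2.24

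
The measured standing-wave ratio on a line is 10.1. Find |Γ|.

|Γ| = (S − 1)/(S + 1) = (10.1 − 1)/(10.1 + 1) = 9.1/11.1

|Γ| ≈ 0.82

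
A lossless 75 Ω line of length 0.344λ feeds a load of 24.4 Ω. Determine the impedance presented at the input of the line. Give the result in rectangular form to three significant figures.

Z_in ≈ 63.7 − j81 Ω

βl = 2π × 0.344 = 124°
tan(βl) = tan(124°) = -1.49
Z_in = Z_0·(Z_L + jZ_0·tanβl)/(Z_0 + jZ_L·tanβl)
     = 75·(24.4 − j112)/(75 − j36.4)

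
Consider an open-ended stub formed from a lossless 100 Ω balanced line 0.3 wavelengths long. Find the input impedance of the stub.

Z_in ≈ +j32.5 Ω

βl = 2π × 0.3 = 108°
tan(βl) = -3.08
For an open-ended stub, Z_in = −jZ_0·cot(βl) = −jZ_0/tan(βl)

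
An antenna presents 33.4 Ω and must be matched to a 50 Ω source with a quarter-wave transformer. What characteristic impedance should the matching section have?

Z_qwt = √(Z_0·R_L) = √(50 × 33.4) = √1670

Z_qwt ≈ 40.9 Ω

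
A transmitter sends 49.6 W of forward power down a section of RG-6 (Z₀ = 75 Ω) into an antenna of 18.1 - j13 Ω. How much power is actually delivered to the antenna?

|Γ| = |(-56.9 − j13)/(93.1 − j13)| = 0.621
|Γ|² = 0.386
P_refl = |Γ|²·P_inc = 19.1 W, P_del = (1 − |Γ|²)·P_inc = 30.5 W

P_delivered ≈ 30.5 W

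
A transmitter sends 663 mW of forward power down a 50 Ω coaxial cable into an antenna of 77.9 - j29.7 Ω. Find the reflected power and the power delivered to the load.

P_reflected ≈ 63.9 mW; P_delivered ≈ 599 mW

|Γ| = |(27.9 − j29.7)/(127.9 − j29.7)| = 0.31
|Γ|² = 0.0963
P_refl = |Γ|²·P_inc = 63.9 mW, P_del = (1 − |Γ|²)·P_inc = 599 mW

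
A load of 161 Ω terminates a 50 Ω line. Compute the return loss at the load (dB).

RL ≈ 5.58 dB

Γ = (161 − 50)/(161 + 50) = 0.526
RL = −20·log₁₀|Γ| = −20·log₁₀(0.526)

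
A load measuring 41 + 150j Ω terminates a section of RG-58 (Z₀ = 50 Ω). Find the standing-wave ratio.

VSWR ≈ 12.9

Γ = (Z_L − Z_0)/(Z_L + Z_0) = (-9 + j150)/(91 + j150)
|Γ| = 150/175 = 0.857
VSWR = (1 + |Γ|)/(1 − |Γ|) = 1.86/0.143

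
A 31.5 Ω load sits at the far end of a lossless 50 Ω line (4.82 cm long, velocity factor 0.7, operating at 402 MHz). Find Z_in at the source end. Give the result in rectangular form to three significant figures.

λ = v/f = 0.7·c / 402 MHz = 0.522 m
βl = 2π·l/λ = 2π × 0.0923 = 33.2°
tan(βl) = tan(33.2°) = 0.655
Z_in = Z_0·(Z_L + jZ_0·tanβl)/(Z_0 + jZ_L·tanβl)
     = 50·(31.5 + j32.7)/(50 + j20.6)

Z_in ≈ 38.5 + j16.9 Ω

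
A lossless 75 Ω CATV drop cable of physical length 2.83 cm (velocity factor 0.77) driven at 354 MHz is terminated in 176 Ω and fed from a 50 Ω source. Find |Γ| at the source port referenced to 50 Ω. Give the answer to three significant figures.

|Γ| ≈ 0.545

λ = v/f = 0.77·c / 354 MHz = 0.653 m
βl = 2π·l/λ = 2π × 0.0434 = 15.6°
tan(βl) = 0.279
Z_in = Z_0·(Z_L + jZ_0·tanβl)/(Z_0 + jZ_L·tanβl) = 133 − j66.1 Ω
Γ_s = (Z_in − Z_s)/(Z_in + Z_s) = (82.7 − j66.1)/(183 − j66.1), |Γ_s| = 0.545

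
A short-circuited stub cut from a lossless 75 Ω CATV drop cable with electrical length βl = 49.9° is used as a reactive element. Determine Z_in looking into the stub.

tan(βl) = 1.19
For a short-circuited stub, Z_in = jZ_0·tan(βl)

Z_in ≈ +j89.1 Ω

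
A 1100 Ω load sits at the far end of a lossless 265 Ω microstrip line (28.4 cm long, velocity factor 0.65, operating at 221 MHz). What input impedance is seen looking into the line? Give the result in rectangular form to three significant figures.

λ = v/f = 0.65·c / 221 MHz = 0.882 m
βl = 2π·l/λ = 2π × 0.322 = 116°
tan(βl) = tan(116°) = -2.06
Z_in = Z_0·(Z_L + jZ_0·tanβl)/(Z_0 + jZ_L·tanβl)
     = 265·(1100 − j546)/(265 − j2270)

Z_in ≈ 77.8 + j119 Ω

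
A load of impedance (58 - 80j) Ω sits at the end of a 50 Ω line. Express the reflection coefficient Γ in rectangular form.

Γ = (Z_L − Z_0)/(Z_L + Z_0) = (8 − j80)/(108 − j80)

Γ ≈ 0.402 − j0.443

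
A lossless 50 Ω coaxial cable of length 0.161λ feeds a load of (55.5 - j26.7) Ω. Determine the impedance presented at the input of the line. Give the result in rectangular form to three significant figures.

βl = 2π × 0.161 = 58°
tan(βl) = tan(58°) = 1.6
Z_in = Z_0·(Z_L + jZ_0·tanβl)/(Z_0 + jZ_L·tanβl)
     = 50·(55.5 + j53.2)/(92.7 + j88.7)

Z_in ≈ 30 + j0.0218 Ω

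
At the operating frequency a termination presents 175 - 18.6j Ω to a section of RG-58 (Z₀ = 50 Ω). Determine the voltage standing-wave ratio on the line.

VSWR ≈ 3.54

Γ = (Z_L − Z_0)/(Z_L + Z_0) = (125 − j18.6)/(225 − j18.6)
|Γ| = 126/226 = 0.56
VSWR = (1 + |Γ|)/(1 − |Γ|) = 1.56/0.44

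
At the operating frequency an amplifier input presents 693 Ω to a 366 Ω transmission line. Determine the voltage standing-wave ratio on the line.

VSWR ≈ 1.89

Γ = (693 − 366)/(693 + 366) = 0.309
VSWR = (1 + 0.309)/(1 − 0.309)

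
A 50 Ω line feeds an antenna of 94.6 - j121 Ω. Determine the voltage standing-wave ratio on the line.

Γ = (Z_L − Z_0)/(Z_L + Z_0) = (44.6 − j121)/(144.6 − j121)
|Γ| = 129/189 = 0.684
VSWR = (1 + |Γ|)/(1 − |Γ|) = 1.68/0.316

VSWR ≈ 5.33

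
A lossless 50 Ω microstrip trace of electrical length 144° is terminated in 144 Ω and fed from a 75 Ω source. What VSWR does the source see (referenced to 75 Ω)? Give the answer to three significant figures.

VSWR ≈ 2.81

tan(βl) = -0.727
Z_in = Z_0·(Z_L + jZ_0·tanβl)/(Z_0 + jZ_L·tanβl) = 40.9 + j49.3 Ω
Γ_s = (Z_in − Z_s)/(Z_in + Z_s) = (-34.1 + j49.3)/(116 + j49.3), |Γ_s| = 0.476
VSWR = (1 + |Γ_s|)/(1 − |Γ_s|)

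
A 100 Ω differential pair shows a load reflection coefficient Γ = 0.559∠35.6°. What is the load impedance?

Z_L = Z_0·(1 + Γ)/(1 − Γ) = 100·(1.45 + j0.325)/(0.545 − j0.325)

Z_L ≈ 170 + j161 Ω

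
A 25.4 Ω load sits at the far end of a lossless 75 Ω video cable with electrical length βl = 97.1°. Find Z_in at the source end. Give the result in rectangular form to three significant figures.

Z_in ≈ 198 − j63.5 Ω

tan(βl) = tan(97.1°) = -8.03
Z_in = Z_0·(Z_L + jZ_0·tanβl)/(Z_0 + jZ_L·tanβl)
     = 75·(25.4 − j602)/(75 − j204)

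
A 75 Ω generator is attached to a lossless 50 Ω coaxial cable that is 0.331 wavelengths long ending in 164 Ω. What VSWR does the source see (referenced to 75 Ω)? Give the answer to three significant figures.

βl = 2π × 0.331 = 119°
tan(βl) = -1.79
Z_in = Z_0·(Z_L + jZ_0·tanβl)/(Z_0 + jZ_L·tanβl) = 19.4 + j24.6 Ω
Γ_s = (Z_in − Z_s)/(Z_in + Z_s) = (-55.6 + j24.6)/(94.4 + j24.6), |Γ_s| = 0.623
VSWR = (1 + |Γ_s|)/(1 − |Γ_s|)

VSWR ≈ 4.3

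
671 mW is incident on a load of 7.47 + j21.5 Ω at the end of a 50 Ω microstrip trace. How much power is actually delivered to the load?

P_delivered ≈ 266 mW

|Γ| = |(-42.53 + j21.5)/(57.47 + j21.5)| = 0.777
|Γ|² = 0.603
P_refl = |Γ|²·P_inc = 405 mW, P_del = (1 − |Γ|²)·P_inc = 266 mW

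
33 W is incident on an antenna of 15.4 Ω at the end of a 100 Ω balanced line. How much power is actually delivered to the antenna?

P_delivered ≈ 15.3 W

Γ = (15.4 − 100)/(15.4 + 100) = -0.733
|Γ|² = 0.537
P_refl = |Γ|²·P_inc = 17.7 W, P_del = (1 − |Γ|²)·P_inc = 15.3 W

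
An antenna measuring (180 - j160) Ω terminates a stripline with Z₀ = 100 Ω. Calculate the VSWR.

Γ = (Z_L − Z_0)/(Z_L + Z_0) = (80 − j160)/(280 − j160)
|Γ| = 179/322 = 0.555
VSWR = (1 + |Γ|)/(1 − |Γ|) = 1.55/0.445

VSWR ≈ 3.49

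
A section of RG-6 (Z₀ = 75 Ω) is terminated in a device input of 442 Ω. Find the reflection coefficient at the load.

Γ = 0.71

Γ = (Z_L − Z_0)/(Z_L + Z_0) = (442 − 75)/(442 + 75) = 367/517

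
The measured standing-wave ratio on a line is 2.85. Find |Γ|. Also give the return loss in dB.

|Γ| ≈ 0.481; return loss ≈ 6.37 dB

|Γ| = (S − 1)/(S + 1) = (2.85 − 1)/(2.85 + 1) = 1.85/3.85
RL = −20·log₁₀|Γ| = −20·log₁₀(0.481)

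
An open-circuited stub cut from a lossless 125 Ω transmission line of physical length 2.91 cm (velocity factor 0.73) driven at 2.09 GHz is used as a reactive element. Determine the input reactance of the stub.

λ = v/f = 0.73·c / 2.09 GHz = 0.105 m
βl = 2π·l/λ = 2π × 0.278 = 100°
tan(βl) = -5.68
For an open-circuited stub, Z_in = −jZ_0·cot(βl) = −jZ_0/tan(βl)

X_in ≈ 22 Ω (inductive)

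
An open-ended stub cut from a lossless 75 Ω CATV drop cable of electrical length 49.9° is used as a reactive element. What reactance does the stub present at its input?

tan(βl) = 1.19
For an open-ended stub, Z_in = −jZ_0·cot(βl) = −jZ_0/tan(βl)

X_in ≈ -63.2 Ω (capacitive)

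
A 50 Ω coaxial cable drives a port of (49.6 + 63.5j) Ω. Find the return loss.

RL ≈ 5.39 dB

Γ = (-0.4 + j63.5)/(99.6 + j63.5), |Γ| = 0.538
RL = −20·log₁₀|Γ| = −20·log₁₀(0.538)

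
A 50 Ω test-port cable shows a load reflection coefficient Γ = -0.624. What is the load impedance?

Z_L ≈ 11.6 Ω

Z_L = Z_0·(1 + Γ)/(1 − Γ) = 50·(0.376)/(1.62)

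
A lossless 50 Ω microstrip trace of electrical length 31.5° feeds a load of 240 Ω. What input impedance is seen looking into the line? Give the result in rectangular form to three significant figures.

tan(βl) = tan(31.5°) = 0.613
Z_in = Z_0·(Z_L + jZ_0·tanβl)/(Z_0 + jZ_L·tanβl)
     = 50·(240 + j30.6)/(50 + j147)

Z_in ≈ 34.2 − j70 Ω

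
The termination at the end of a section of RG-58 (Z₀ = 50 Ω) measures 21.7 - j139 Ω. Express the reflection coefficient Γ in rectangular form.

Γ ≈ 0.707 − j0.568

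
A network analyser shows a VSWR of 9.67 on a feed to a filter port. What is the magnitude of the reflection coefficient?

|Γ| = (S − 1)/(S + 1) = (9.67 − 1)/(9.67 + 1) = 8.67/10.7

|Γ| ≈ 0.813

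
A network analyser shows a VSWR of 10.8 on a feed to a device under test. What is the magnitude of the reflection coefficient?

|Γ| ≈ 0.831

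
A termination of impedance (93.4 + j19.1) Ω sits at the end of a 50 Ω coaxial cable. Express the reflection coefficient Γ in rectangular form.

Γ ≈ 0.315 + j0.0913

Γ = (Z_L − Z_0)/(Z_L + Z_0) = (43.4 + j19.1)/(143.4 + j19.1)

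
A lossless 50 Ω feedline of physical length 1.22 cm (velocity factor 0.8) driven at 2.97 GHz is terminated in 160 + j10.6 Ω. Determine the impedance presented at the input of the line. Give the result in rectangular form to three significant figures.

λ = v/f = 0.8·c / 2.97 GHz = 0.0808 m
βl = 2π·l/λ = 2π × 0.151 = 54.4°
tan(βl) = tan(54.4°) = 1.39
Z_in = Z_0·(Z_L + jZ_0·tanβl)/(Z_0 + jZ_L·tanβl)
     = 50·(160 + j80.3)/(35.2 + j223)

Z_in ≈ 23.1 − j32.2 Ω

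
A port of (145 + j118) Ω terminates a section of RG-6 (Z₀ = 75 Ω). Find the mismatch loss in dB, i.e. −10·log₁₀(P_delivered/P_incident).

Γ = (70 + j118)/(220 + j118), |Γ| = 0.55
|Γ|² = 0.302, so P_del/P_inc = 1 − |Γ|² = 0.698
ML = −10·log₁₀(1 − |Γ|²)

mismatch loss ≈ 1.56 dB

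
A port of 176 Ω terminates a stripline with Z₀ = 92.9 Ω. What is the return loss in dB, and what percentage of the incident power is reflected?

RL ≈ 10.2 dB; 9.55% of incident power reflected

Γ = (176 − 92.9)/(176 + 92.9) = 0.309
RL = −20·log₁₀(0.309) = 10.2 dB
P_refl/P_inc = |Γ|² = 0.0955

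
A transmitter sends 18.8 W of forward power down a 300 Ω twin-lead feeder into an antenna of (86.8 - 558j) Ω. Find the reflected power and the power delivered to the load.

P_reflected ≈ 14.6 W; P_delivered ≈ 4.25 W

|Γ| = |(-213.2 − j558)/(386.8 − j558)| = 0.88
|Γ|² = 0.774
P_refl = |Γ|²·P_inc = 14.6 W, P_del = (1 − |Γ|²)·P_inc = 4.25 W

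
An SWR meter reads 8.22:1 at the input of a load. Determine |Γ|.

|Γ| = (S − 1)/(S + 1) = (8.22 − 1)/(8.22 + 1) = 7.22/9.22

|Γ| ≈ 0.783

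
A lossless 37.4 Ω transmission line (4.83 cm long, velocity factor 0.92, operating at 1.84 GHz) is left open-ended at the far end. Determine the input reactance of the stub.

X_in ≈ 18.2 Ω (inductive)

λ = v/f = 0.92·c / 1.84 GHz = 0.15 m
βl = 2π·l/λ = 2π × 0.322 = 116°
tan(βl) = -2.06
For an open-ended stub, Z_in = −jZ_0·cot(βl) = −jZ_0/tan(βl)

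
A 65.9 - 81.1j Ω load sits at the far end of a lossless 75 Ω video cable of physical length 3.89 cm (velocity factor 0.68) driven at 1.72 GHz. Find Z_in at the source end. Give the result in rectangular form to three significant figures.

λ = v/f = 0.68·c / 1.72 GHz = 0.119 m
βl = 2π·l/λ = 2π × 0.328 = 118°
tan(βl) = tan(118°) = -1.87
Z_in = Z_0·(Z_L + jZ_0·tanβl)/(Z_0 + jZ_L·tanβl)
     = 75·(65.9 − j222)/(-77.1 − j124)

Z_in ≈ 78.9 + j89.2 Ω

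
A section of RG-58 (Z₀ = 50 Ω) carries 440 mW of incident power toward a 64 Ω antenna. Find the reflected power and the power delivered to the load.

P_reflected ≈ 6.64 mW; P_delivered ≈ 433 mW

Γ = (64 − 50)/(64 + 50) = 0.123
|Γ|² = 0.0151
P_refl = |Γ|²·P_inc = 6.64 mW, P_del = (1 − |Γ|²)·P_inc = 433 mW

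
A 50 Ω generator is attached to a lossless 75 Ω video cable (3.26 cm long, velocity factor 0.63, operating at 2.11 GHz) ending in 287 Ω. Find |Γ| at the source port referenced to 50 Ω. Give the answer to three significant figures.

|Γ| ≈ 0.598

λ = v/f = 0.63·c / 2.11 GHz = 0.0896 m
βl = 2π·l/λ = 2π × 0.364 = 131°
tan(βl) = -1.15
Z_in = Z_0·(Z_L + jZ_0·tanβl)/(Z_0 + jZ_L·tanβl) = 32.7 + j57.8 Ω
Γ_s = (Z_in − Z_s)/(Z_in + Z_s) = (-17.3 + j57.8)/(82.7 + j57.8), |Γ_s| = 0.598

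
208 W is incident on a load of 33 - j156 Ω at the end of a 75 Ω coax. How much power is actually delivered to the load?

|Γ| = |(-42 − j156)/(108 − j156)| = 0.851
|Γ|² = 0.725
P_refl = |Γ|²·P_inc = 151 W, P_del = (1 − |Γ|²)·P_inc = 57.2 W

P_delivered ≈ 57.2 W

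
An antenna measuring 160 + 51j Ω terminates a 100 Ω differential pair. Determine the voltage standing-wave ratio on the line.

VSWR ≈ 1.85

Γ = (Z_L − Z_0)/(Z_L + Z_0) = (60 + j51)/(260 + j51)
|Γ| = 78.7/265 = 0.297
VSWR = (1 + |Γ|)/(1 − |Γ|) = 1.3/0.703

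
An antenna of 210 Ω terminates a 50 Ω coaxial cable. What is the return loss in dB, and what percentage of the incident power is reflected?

RL ≈ 4.22 dB; 37.9% of incident power reflected

Γ = (210 − 50)/(210 + 50) = 0.615
RL = −20·log₁₀(0.615) = 4.22 dB
P_refl/P_inc = |Γ|² = 0.379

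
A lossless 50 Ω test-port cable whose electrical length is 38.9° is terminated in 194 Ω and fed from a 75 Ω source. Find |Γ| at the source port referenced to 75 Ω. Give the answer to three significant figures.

tan(βl) = 0.807
Z_in = Z_0·(Z_L + jZ_0·tanβl)/(Z_0 + jZ_L·tanβl) = 29.7 − j52.5 Ω
Γ_s = (Z_in − Z_s)/(Z_in + Z_s) = (-45.3 − j52.5)/(105 − j52.5), |Γ_s| = 0.592

|Γ| ≈ 0.592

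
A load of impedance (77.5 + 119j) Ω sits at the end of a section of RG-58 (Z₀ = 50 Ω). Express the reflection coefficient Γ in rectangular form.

Γ = (Z_L − Z_0)/(Z_L + Z_0) = (27.5 + j119)/(127.5 + j119)

Γ ≈ 0.581 + j0.391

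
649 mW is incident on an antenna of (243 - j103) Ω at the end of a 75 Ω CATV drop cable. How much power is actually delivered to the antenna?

|Γ| = |(168 − j103)/(318 − j103)| = 0.59
|Γ|² = 0.348
P_refl = |Γ|²·P_inc = 226 mW, P_del = (1 − |Γ|²)·P_inc = 423 mW

P_delivered ≈ 423 mW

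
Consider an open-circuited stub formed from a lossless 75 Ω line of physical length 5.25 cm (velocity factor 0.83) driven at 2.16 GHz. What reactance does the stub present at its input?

λ = v/f = 0.83·c / 2.16 GHz = 0.115 m
βl = 2π·l/λ = 2π × 0.455 = 164°
tan(βl) = -0.288
For an open-circuited stub, Z_in = −jZ_0·cot(βl) = −jZ_0/tan(βl)

X_in ≈ 261 Ω (inductive)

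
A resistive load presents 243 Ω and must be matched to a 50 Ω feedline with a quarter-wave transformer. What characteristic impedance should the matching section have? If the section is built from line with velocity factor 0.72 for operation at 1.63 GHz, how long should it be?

Z_qwt ≈ 110 Ω; length ≈ 3.31 cm

Z_qwt = √(Z_0·R_L) = √(50 × 243) = √12150
λ = 0.72·c/f = 0.133 m, so l = λ/4 = 0.0331 m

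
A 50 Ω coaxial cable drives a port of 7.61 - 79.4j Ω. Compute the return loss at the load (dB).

Γ = (-42.39 − j79.4)/(57.61 − j79.4), |Γ| = 0.918
RL = −20·log₁₀|Γ| = −20·log₁₀(0.918)

RL ≈ 0.748 dB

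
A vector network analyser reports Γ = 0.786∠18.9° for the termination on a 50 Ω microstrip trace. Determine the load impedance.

Z_L ≈ 146 + j195 Ω

Z_L = Z_0·(1 + Γ)/(1 − Γ) = 50·(1.74 + j0.255)/(0.256 − j0.255)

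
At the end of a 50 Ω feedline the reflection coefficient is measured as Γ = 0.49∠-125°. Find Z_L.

Z_L ≈ 21.1 − j22.3 Ω

Z_L = Z_0·(1 + Γ)/(1 − Γ) = 50·(0.719 − j0.401)/(1.28 + j0.401)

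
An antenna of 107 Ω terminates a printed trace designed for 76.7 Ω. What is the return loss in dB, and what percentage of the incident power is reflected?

RL ≈ 15.7 dB; 2.72% of incident power reflected

Γ = (107 − 76.7)/(107 + 76.7) = 0.165
RL = −20·log₁₀(0.165) = 15.7 dB
P_refl/P_inc = |Γ|² = 0.0272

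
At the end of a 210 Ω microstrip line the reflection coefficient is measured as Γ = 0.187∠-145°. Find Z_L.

Z_L ≈ 151 − j33.6 Ω

Z_L = Z_0·(1 + Γ)/(1 − Γ) = 210·(0.847 − j0.107)/(1.15 + j0.107)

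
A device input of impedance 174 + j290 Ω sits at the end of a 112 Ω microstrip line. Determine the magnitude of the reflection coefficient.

|Γ| ≈ 0.728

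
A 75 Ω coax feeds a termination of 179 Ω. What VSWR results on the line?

For a purely resistive load, VSWR = R_L/Z_0 or Z_0/R_L (whichever > 1) = 179/75

VSWR ≈ 2.39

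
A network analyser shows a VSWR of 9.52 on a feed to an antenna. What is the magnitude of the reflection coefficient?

|Γ| = (S − 1)/(S + 1) = (9.52 − 1)/(9.52 + 1) = 8.52/10.5

|Γ| ≈ 0.81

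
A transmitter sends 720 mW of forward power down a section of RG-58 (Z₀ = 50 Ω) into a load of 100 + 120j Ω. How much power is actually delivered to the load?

|Γ| = |(50 + j120)/(150 + j120)| = 0.677
|Γ|² = 0.458
P_refl = |Γ|²·P_inc = 330 mW, P_del = (1 − |Γ|²)·P_inc = 390 mW

P_delivered ≈ 390 mW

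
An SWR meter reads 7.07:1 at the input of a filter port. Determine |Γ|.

|Γ| = (S − 1)/(S + 1) = (7.07 − 1)/(7.07 + 1) = 6.07/8.07

|Γ| ≈ 0.752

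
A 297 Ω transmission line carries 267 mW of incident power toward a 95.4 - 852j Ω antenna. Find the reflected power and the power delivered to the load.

P_reflected ≈ 233 mW; P_delivered ≈ 34.4 mW

|Γ| = |(-201.6 − j852)/(392.4 − j852)| = 0.933
|Γ|² = 0.871
P_refl = |Γ|²·P_inc = 233 mW, P_del = (1 − |Γ|²)·P_inc = 34.4 mW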